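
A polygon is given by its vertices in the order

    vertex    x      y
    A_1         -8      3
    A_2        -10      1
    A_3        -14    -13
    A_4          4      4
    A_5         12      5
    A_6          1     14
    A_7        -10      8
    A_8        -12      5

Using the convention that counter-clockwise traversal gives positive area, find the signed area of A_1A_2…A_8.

247.5

Apply the shoelace formula: 2A = Σ (x_i·y_{i+1} − x_{i+1}·y_i), indices taken mod 8.
A_1→A_2: (-8)(1) − (-10)(3) = 22
A_2→A_3: (-10)(-13) − (-14)(1) = 144
A_3→A_4: (-14)(4) − (4)(-13) = -4
A_4→A_5: (4)(5) − (12)(4) = -28
A_5→A_6: (12)(14) − (1)(5) = 163
A_6→A_7: (1)(8) − (-10)(14) = 148
A_7→A_8: (-10)(5) − (-12)(8) = 46
A_8→A_1: (-12)(3) − (-8)(5) = 4
Σ = 495
Signed area = Σ/2 = 247.5 (positive ⇒ counter-clockwise traversal).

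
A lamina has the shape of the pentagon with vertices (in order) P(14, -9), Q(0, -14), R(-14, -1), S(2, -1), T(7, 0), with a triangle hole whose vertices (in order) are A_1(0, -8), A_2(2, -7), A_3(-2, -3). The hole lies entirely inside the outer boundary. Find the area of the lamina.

210

Outer boundary:
Cross-terms: -196, -196, 16, 7, -63  ⇒  Σ = -432
Area = |Σ|/2 = 216.
Hole:
Apply Gauss's area formula: 2A = Σ (x_i·y_{i+1} − x_{i+1}·y_i), indices taken mod 3.
Cross-terms: 16, -20, 16  ⇒  Σ = 12
Area = |Σ|/2 = 6.
Net area = 216 − 6 = 210.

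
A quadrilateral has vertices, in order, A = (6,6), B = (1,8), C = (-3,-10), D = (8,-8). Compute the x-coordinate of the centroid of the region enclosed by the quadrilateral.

Apply the shoelace formula. First the cross-terms c_i = x_i·y_{i+1} − x_{i+1}·y_i:
  42, 14, 104, 96  ⇒  2A = 256, A = 128.
Then Σ (x_i + x_{i+1})·c_i = 2130, so x̄ = 2130 / (6·128) = 2.7734375.

2.7734375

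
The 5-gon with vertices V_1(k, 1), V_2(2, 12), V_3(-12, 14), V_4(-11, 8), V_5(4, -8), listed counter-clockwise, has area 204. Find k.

The doubled signed area Σ (x_i y_{i+1} − x_{i+1} y_i) is linear in k.
With k=0 it equals 288; the coefficient of k is 20 (from the two edges through V_1).
So 20·k + 288 = 2·204 = 408 ⇒ k = 6.

6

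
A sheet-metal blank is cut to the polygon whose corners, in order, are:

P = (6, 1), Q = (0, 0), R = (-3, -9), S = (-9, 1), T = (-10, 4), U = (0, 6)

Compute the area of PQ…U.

103

P→Q: (6)(0) − (0)(1) = 0
Q→R: (0)(-9) − (-3)(0) = 0
R→S: (-3)(1) − (-9)(-9) = -84
S→T: (-9)(4) − (-10)(1) = -26
T→U: (-10)(6) − (0)(4) = -60
U→P: (0)(1) − (6)(6) = -36
Σ = -206
Area = |Σ|/2 = 103.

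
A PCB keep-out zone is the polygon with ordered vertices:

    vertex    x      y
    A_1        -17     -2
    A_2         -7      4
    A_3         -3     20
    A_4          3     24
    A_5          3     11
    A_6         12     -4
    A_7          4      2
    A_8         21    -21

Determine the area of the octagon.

505

Apply the surveyor's formula: 2A = Σ (x_i·y_{i+1} − x_{i+1}·y_i), indices taken mod 8.
Σ = (-82) + (-128) + (-132) + (-39) + (-144) + (40) + (-126) + (-399) = -1010
Area = |Σ|/2 = 505.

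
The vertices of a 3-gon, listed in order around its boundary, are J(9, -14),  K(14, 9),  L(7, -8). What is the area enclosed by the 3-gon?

38

Apply the shoelace (surveyor's) formula: 2A = Σ (x_i·y_{i+1} − x_{i+1}·y_i), indices taken mod 3.
J→K: (9)(9) − (14)(-14) = 277
K→L: (14)(-8) − (7)(9) = -175
L→J: (7)(-14) − (9)(-8) = -26
Σ = 76
Area = |Σ|/2 = 38.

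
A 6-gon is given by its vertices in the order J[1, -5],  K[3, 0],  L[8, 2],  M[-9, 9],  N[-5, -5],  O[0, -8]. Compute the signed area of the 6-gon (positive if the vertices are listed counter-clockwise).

Apply the shoelace formula: 2A = Σ (x_i·y_{i+1} − x_{i+1}·y_i), indices taken mod 6.
Σ = (15) + (6) + (90) + (90) + (40) + (8) = 249
Signed area = Σ/2 = 124.5 (positive ⇒ counter-clockwise traversal).

124.5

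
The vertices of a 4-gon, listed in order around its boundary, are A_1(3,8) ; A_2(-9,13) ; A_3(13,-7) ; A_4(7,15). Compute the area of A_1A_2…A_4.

Σ = (111) + (-106) + (244) + (11) = 260
Area = |Σ|/2 = 130.

130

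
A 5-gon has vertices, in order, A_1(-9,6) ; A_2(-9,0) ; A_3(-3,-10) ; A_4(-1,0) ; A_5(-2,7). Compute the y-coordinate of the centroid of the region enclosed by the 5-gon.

Apply the shoelace (surveyor's) formula. First the cross-terms c_i = x_i·y_{i+1} − x_{i+1}·y_i:
  54, 90, -10, -7, 51  ⇒  2A = 178, A = 89.
Then Σ (y_i + y_{i+1})·c_i = 138, so ȳ = 138 / (6·89) = 23/89.

23/89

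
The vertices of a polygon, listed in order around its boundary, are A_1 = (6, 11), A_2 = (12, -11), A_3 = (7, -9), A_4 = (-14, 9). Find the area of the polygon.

250

Apply the surveyor's formula: 2A = Σ (x_i·y_{i+1} − x_{i+1}·y_i), indices taken mod 4.
Σ = (-198) + (-31) + (-63) + (-208) = -500
Area = |Σ|/2 = 250.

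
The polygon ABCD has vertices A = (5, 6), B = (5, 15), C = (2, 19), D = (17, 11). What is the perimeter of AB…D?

44

|AB| = √((0)² + (9)²) = √81 = 9
|BC| = √((-3)² + (4)²) = √25 = 5
|CD| = √((15)² + (-8)²) = √289 = 17
|DA| = √((-12)² + (-5)²) = √169 = 13
Perimeter = 9 + 5 + 17 + 13 = 44.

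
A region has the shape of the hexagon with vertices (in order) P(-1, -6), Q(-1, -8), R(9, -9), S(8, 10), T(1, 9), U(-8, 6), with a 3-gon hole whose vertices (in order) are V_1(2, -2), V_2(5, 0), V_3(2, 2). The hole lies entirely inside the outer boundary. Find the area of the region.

213.5

Outer boundary:
Apply the shoelace (surveyor's) formula: 2A = Σ (x_i·y_{i+1} − x_{i+1}·y_i), indices taken mod 6.
Σ = (2) + (81) + (162) + (62) + (78) + (54) = 439
Area = |Σ|/2 = 219.5.
Hole:
Σ = (10) + (10) + (-8) = 12
Area = |Σ|/2 = 6.
Net area = 219.5 − 6 = 213.5.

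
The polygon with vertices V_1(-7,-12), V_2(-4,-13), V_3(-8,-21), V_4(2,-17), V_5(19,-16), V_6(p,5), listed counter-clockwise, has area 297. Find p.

-7

Write out the shoelace sum; only the two edges meeting at V_6 involve p:
2·Area = [(19·5 − p·(-16)) + (p·(-12) − (-7)·5)] + 492
       = 4·p + 622 = 594
⇒ p = -7.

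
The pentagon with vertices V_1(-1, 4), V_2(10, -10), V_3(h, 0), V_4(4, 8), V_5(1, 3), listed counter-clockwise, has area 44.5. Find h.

6

The doubled signed area Σ (x_i y_{i+1} − x_{i+1} y_i) is linear in h.
With h=0 it equals -19; the coefficient of h is 18 (from the two edges through V_3).
So 18·h + -19 = 2·44.5 = 89 ⇒ h = 6.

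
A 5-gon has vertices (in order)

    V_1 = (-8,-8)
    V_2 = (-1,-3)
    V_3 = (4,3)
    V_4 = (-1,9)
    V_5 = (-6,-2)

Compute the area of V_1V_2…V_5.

Apply Gauss's area formula: 2A = Σ (x_i·y_{i+1} − x_{i+1}·y_i), indices taken mod 5.
V_1→V_2: (-8)(-3) − (-1)(-8) = 16
V_2→V_3: (-1)(3) − (4)(-3) = 9
V_3→V_4: (4)(9) − (-1)(3) = 39
V_4→V_5: (-1)(-2) − (-6)(9) = 56
V_5→V_1: (-6)(-8) − (-8)(-2) = 32
Σ = 152
Area = |Σ|/2 = 76.

76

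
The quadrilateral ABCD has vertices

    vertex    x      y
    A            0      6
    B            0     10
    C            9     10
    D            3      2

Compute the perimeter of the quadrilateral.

28

|AB| = √((0)² + (4)²) = √16 = 4
|BC| = √((9)² + (0)²) = √81 = 9
|CD| = √((-6)² + (-8)²) = √100 = 10
|DA| = √((-3)² + (4)²) = √25 = 5
Perimeter = 4 + 9 + 10 + 5 = 28.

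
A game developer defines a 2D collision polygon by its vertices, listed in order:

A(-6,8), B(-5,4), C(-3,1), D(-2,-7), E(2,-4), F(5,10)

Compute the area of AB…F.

104

Apply Gauss's area formula: 2A = Σ (x_i·y_{i+1} − x_{i+1}·y_i), indices taken mod 6.
A→B: (-6)(4) − (-5)(8) = 16
B→C: (-5)(1) − (-3)(4) = 7
C→D: (-3)(-7) − (-2)(1) = 23
D→E: (-2)(-4) − (2)(-7) = 22
E→F: (2)(10) − (5)(-4) = 40
F→A: (5)(8) − (-6)(10) = 100
Σ = 208
Area = |Σ|/2 = 104.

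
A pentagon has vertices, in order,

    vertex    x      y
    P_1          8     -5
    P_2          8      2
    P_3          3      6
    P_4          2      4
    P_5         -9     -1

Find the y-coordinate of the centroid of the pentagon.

-16/185

Apply the shoelace (surveyor's) formula. First the cross-terms c_i = x_i·y_{i+1} − x_{i+1}·y_i:
  56, 42, 0, 34, 53  ⇒  2A = 185, A = 92.5.
Then Σ (y_i + y_{i+1})·c_i = -48, so ȳ = -48 / (6·92.5) = -16/185.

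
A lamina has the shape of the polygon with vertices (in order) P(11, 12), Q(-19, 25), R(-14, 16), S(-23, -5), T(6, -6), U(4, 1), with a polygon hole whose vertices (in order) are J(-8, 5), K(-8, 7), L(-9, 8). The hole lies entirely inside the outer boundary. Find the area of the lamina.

Outer boundary:
Apply Gauss's area formula: 2A = Σ (x_i·y_{i+1} − x_{i+1}·y_i), indices taken mod 6.
Cross-terms: 503, 46, 438, 168, 30, 37  ⇒  Σ = 1222
Area = |Σ|/2 = 611.
Hole:
J→K: (-8)(7) − (-8)(5) = -16
K→L: (-8)(8) − (-9)(7) = -1
L→J: (-9)(5) − (-8)(8) = 19
Σ = 2
Area = |Σ|/2 = 1.
Net area = 611 − 1 = 610.

610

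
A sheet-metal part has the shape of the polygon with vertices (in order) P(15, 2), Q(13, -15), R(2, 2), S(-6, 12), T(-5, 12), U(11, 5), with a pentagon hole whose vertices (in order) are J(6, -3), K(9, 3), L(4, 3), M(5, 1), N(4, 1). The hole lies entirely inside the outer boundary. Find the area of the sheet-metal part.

Outer boundary:
Cross-terms: -251, 56, 36, -12, -157, -53  ⇒  Σ = -381
Area = |Σ|/2 = 190.5.
Hole:
J→K: (6)(3) − (9)(-3) = 45
K→L: (9)(3) − (4)(3) = 15
L→M: (4)(1) − (5)(3) = -11
M→N: (5)(1) − (4)(1) = 1
N→J: (4)(-3) − (6)(1) = -18
Σ = 32
Area = |Σ|/2 = 16.
Net area = 190.5 − 16 = 174.5.

174.5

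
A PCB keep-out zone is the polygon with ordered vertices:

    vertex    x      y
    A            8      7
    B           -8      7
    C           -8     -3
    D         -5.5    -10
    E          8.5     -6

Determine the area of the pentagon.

240.5

Apply the surveyor's formula: 2A = Σ (x_i·y_{i+1} − x_{i+1}·y_i), indices taken mod 5.
Cross-terms: 112, 80, 63.5, 118, 107.5  ⇒  Σ = 481
Area = |Σ|/2 = 240.5.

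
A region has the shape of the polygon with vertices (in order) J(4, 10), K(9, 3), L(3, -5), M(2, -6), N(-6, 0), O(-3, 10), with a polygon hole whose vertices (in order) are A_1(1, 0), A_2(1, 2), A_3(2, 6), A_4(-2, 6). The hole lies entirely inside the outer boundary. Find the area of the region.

142

Outer boundary:
Σ = (-78) + (-54) + (-8) + (-36) + (-60) + (-70) = -306
Area = |Σ|/2 = 153.
Hole:
Σ = (2) + (2) + (24) + (-6) = 22
Area = |Σ|/2 = 11.
Net area = 153 − 11 = 142.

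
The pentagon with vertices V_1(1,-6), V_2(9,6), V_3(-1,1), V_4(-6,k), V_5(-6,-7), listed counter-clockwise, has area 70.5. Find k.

Write out the shoelace sum; only the two edges meeting at V_4 involve k:
2·Area = [((-1)·k − (-6)·1) + ((-6)·(-7) − (-6)·k)] + 118
       = 5·k + 166 = 141
⇒ k = -5.

-5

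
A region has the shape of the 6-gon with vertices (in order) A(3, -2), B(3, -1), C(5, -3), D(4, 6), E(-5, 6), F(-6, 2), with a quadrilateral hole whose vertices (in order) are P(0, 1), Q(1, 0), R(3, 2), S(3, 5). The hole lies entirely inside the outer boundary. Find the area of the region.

57

Outer boundary:
A→B: (3)(-1) − (3)(-2) = 3
B→C: (3)(-3) − (5)(-1) = -4
C→D: (5)(6) − (4)(-3) = 42
D→E: (4)(6) − (-5)(6) = 54
E→F: (-5)(2) − (-6)(6) = 26
F→A: (-6)(-2) − (3)(2) = 6
Σ = 127
Area = |Σ|/2 = 63.5.
Hole:
Cross-terms: -1, 2, 9, 3  ⇒  Σ = 13
Area = |Σ|/2 = 6.5.
Net area = 63.5 − 6.5 = 57.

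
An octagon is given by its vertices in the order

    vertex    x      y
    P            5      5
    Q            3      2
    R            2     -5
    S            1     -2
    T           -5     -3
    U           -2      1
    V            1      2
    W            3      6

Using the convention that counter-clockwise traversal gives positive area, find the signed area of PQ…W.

Apply the surveyor's formula: 2A = Σ (x_i·y_{i+1} − x_{i+1}·y_i), indices taken mod 8.
Cross-terms: -5, -19, 1, -13, -11, -5, 0, -15  ⇒  Σ = -67
Signed area = Σ/2 = -33.5 (negative ⇒ clockwise traversal).

-33.5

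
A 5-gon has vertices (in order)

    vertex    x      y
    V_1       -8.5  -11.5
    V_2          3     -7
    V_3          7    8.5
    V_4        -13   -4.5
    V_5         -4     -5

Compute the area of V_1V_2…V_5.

149

Cross-terms: 94, 74.5, 79, 47, 3.5  ⇒  Σ = 298
Area = |Σ|/2 = 149.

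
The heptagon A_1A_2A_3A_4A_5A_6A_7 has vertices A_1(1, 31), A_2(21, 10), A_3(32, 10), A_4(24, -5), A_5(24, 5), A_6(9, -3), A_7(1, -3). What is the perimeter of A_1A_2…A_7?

126

|A_1A_2| = √((20)² + (-21)²) = √841 = 29
|A_2A_3| = √((11)² + (0)²) = √121 = 11
|A_3A_4| = √((-8)² + (-15)²) = √289 = 17
|A_4A_5| = √((0)² + (10)²) = √100 = 10
|A_5A_6| = √((-15)² + (-8)²) = √289 = 17
|A_6A_7| = √((-8)² + (0)²) = √64 = 8
|A_7A_1| = √((0)² + (34)²) = √1156 = 34
Perimeter = 29 + 11 + 17 + 10 + 17 + 8 + 34 = 126.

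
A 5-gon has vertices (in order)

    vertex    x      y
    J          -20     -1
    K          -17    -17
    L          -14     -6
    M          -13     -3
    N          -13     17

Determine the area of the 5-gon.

Cross-terms: 323, -136, -36, -260, 353  ⇒  Σ = 244
Area = |Σ|/2 = 122.

122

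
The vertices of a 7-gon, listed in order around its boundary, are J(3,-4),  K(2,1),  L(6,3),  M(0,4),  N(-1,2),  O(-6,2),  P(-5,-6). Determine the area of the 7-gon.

66.5

Σ = (11) + (0) + (24) + (4) + (10) + (46) + (38) = 133
Area = |Σ|/2 = 66.5.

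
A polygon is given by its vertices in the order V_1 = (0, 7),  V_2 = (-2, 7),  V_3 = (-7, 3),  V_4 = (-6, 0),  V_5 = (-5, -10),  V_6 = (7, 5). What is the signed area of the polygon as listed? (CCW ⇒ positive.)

114.5

Apply the surveyor's formula: 2A = Σ (x_i·y_{i+1} − x_{i+1}·y_i), indices taken mod 6.
Cross-terms: 14, 43, 18, 60, 45, 49  ⇒  Σ = 229
Signed area = Σ/2 = 114.5 (positive ⇒ counter-clockwise traversal).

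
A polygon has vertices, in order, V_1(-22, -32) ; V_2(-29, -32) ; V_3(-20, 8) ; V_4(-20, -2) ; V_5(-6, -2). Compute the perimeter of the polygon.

|V_1V_2| = √((-7)² + (0)²) = √49 = 7
|V_2V_3| = √((9)² + (40)²) = √1681 = 41
|V_3V_4| = √((0)² + (-10)²) = √100 = 10
|V_4V_5| = √((14)² + (0)²) = √196 = 14
|V_5V_1| = √((-16)² + (-30)²) = √1156 = 34
Perimeter = 7 + 41 + 10 + 14 + 34 = 106.

106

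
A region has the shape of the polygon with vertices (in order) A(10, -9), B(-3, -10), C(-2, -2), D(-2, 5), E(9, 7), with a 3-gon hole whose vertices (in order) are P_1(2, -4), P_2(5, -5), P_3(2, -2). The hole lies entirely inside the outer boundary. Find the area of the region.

179.5

Outer boundary:
Apply the shoelace formula: 2A = Σ (x_i·y_{i+1} − x_{i+1}·y_i), indices taken mod 5.
Σ = (-127) + (-14) + (-14) + (-59) + (-151) = -365
Area = |Σ|/2 = 182.5.
Hole:
Cross-terms: 10, 0, -4  ⇒  Σ = 6
Area = |Σ|/2 = 3.
Net area = 182.5 − 3 = 179.5.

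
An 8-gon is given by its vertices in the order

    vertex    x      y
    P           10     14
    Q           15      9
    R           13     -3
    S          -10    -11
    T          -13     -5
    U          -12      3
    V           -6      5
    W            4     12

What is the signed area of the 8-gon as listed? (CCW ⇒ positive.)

Apply the shoelace (surveyor's) formula: 2A = Σ (x_i·y_{i+1} − x_{i+1}·y_i), indices taken mod 8.
Σ = (-120) + (-162) + (-173) + (-93) + (-99) + (-42) + (-92) + (-64) = -845
Signed area = Σ/2 = -422.5 (negative ⇒ clockwise traversal).

-422.5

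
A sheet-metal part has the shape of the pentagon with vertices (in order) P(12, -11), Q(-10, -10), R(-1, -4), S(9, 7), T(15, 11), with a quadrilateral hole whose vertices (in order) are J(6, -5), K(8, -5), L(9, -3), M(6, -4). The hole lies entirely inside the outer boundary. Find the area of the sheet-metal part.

233.5

Outer boundary:
Apply the shoelace formula: 2A = Σ (x_i·y_{i+1} − x_{i+1}·y_i), indices taken mod 5.
Cross-terms: -230, 30, 29, -6, -297  ⇒  Σ = -474
Area = |Σ|/2 = 237.
Hole:
Apply the surveyor's formula: 2A = Σ (x_i·y_{i+1} − x_{i+1}·y_i), indices taken mod 4.
Σ = (10) + (21) + (-18) + (-6) = 7
Area = |Σ|/2 = 3.5.
Net area = 237 − 3.5 = 233.5.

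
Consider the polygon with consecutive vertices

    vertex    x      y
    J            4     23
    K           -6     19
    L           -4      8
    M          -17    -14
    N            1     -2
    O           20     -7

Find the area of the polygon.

501.5

Apply the shoelace (surveyor's) formula: 2A = Σ (x_i·y_{i+1} − x_{i+1}·y_i), indices taken mod 6.
Σ = (214) + (28) + (192) + (48) + (33) + (488) = 1003
Area = |Σ|/2 = 501.5.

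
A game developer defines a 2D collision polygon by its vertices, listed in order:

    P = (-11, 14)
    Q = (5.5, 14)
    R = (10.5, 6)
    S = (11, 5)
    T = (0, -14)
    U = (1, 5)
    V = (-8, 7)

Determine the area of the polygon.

243.25

Apply the surveyor's formula: 2A = Σ (x_i·y_{i+1} − x_{i+1}·y_i), indices taken mod 7.
Σ = (-231) + (-114) + (-13.5) + (-154) + (14) + (47) + (-35) = -486.5
Area = |Σ|/2 = 243.25.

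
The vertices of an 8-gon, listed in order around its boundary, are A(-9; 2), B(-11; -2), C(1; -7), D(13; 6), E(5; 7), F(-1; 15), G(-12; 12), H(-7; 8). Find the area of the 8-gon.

Apply the shoelace (surveyor's) formula: 2A = Σ (x_i·y_{i+1} − x_{i+1}·y_i), indices taken mod 8.
A→B: (-9)(-2) − (-11)(2) = 40
B→C: (-11)(-7) − (1)(-2) = 79
C→D: (1)(6) − (13)(-7) = 97
D→E: (13)(7) − (5)(6) = 61
E→F: (5)(15) − (-1)(7) = 82
F→G: (-1)(12) − (-12)(15) = 168
G→H: (-12)(8) − (-7)(12) = -12
H→A: (-7)(2) − (-9)(8) = 58
Σ = 573
Area = |Σ|/2 = 286.5.

286.5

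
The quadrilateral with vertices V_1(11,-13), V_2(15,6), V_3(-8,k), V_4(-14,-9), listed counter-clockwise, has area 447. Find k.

Write out the shoelace sum; only the two edges meeting at V_3 involve k:
2·Area = [(15·k − (-8)·6) + ((-8)·(-9) − (-14)·k)] + 542
       = 29·k + 662 = 894
⇒ k = 8.

8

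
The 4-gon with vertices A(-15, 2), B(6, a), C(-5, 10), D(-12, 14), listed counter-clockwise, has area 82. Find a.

The doubled signed area Σ (x_i y_{i+1} − x_{i+1} y_i) is linear in a.
With a=0 it equals 284; the coefficient of a is -10 (from the two edges through B).
So -10·a + 284 = 2·82 = 164 ⇒ a = 12.

12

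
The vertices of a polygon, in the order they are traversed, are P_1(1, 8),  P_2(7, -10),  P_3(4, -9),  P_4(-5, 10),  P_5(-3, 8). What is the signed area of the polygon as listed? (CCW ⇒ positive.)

-68

Apply the shoelace formula: 2A = Σ (x_i·y_{i+1} − x_{i+1}·y_i), indices taken mod 5.
P_1→P_2: (1)(-10) − (7)(8) = -66
P_2→P_3: (7)(-9) − (4)(-10) = -23
P_3→P_4: (4)(10) − (-5)(-9) = -5
P_4→P_5: (-5)(8) − (-3)(10) = -10
P_5→P_1: (-3)(8) − (1)(8) = -32
Σ = -136
Signed area = Σ/2 = -68 (negative ⇒ clockwise traversal).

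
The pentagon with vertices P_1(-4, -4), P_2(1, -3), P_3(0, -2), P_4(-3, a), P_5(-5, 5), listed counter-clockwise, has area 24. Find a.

Write out the shoelace sum; only the two edges meeting at P_4 involve a:
2·Area = [(0·a − (-3)·(-2)) + ((-3)·5 − (-5)·a)] + 54
       = 5·a + 33 = 48
⇒ a = 3.

3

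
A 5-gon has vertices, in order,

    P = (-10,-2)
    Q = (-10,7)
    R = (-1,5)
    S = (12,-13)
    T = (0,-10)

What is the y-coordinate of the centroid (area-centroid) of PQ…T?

Apply the surveyor's formula. First the cross-terms c_i = x_i·y_{i+1} − x_{i+1}·y_i:
  -90, -43, -47, -120, -100  ⇒  2A = -400, A = -200.
Then Σ (y_i + y_{i+1})·c_i = 3370, so ȳ = 3370 / (6·(-200)) = -337/120.

-337/120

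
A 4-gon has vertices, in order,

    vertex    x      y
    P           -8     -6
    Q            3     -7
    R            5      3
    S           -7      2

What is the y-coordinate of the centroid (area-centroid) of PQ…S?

-45/23

Apply the shoelace formula. First the cross-terms c_i = x_i·y_{i+1} − x_{i+1}·y_i:
  74, 44, 31, 58  ⇒  2A = 207, A = 103.5.
Then Σ (y_i + y_{i+1})·c_i = -1215, so ȳ = -1215 / (6·103.5) = -45/23.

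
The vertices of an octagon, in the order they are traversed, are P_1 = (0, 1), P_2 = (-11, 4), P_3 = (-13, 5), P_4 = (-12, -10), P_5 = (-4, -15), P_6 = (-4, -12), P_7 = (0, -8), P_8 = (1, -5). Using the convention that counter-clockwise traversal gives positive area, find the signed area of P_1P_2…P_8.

183.5

Cross-terms: 11, -3, 190, 140, -12, 32, 8, 1  ⇒  Σ = 367
Signed area = Σ/2 = 183.5 (positive ⇒ counter-clockwise traversal).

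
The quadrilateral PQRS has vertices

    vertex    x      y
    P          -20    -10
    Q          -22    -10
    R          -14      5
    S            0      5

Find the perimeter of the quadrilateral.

|PQ| = √((-2)² + (0)²) = √4 = 2
|QR| = √((8)² + (15)²) = √289 = 17
|RS| = √((14)² + (0)²) = √196 = 14
|SP| = √((-20)² + (-15)²) = √625 = 25
Perimeter = 2 + 17 + 14 + 25 = 58.

58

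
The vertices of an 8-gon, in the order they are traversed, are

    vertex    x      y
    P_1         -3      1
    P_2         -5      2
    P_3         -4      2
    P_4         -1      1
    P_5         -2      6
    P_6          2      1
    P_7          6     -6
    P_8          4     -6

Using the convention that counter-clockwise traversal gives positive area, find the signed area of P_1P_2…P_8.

Apply the surveyor's formula: 2A = Σ (x_i·y_{i+1} − x_{i+1}·y_i), indices taken mod 8.
Σ = (-1) + (-2) + (-2) + (-4) + (-14) + (-18) + (-12) + (-14) = -67
Signed area = Σ/2 = -33.5 (negative ⇒ clockwise traversal).

-33.5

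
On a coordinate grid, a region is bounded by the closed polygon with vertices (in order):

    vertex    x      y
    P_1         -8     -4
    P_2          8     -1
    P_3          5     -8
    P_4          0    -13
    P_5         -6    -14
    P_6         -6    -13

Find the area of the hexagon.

Cross-terms: 40, -59, -65, -78, -6, -80  ⇒  Σ = -248
Area = |Σ|/2 = 124.

124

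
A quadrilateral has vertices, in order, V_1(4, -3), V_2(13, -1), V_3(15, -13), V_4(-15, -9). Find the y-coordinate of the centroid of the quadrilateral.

-173/23

Apply the surveyor's formula. First the cross-terms c_i = x_i·y_{i+1} − x_{i+1}·y_i:
  35, -154, -330, 81  ⇒  2A = -368, A = -184.
Then Σ (y_i + y_{i+1})·c_i = 8304, so ȳ = 8304 / (6·(-184)) = -173/23.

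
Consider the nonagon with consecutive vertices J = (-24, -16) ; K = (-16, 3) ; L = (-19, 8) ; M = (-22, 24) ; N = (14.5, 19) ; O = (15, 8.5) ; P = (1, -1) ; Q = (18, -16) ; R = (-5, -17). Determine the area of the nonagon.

Apply the shoelace formula: 2A = Σ (x_i·y_{i+1} − x_{i+1}·y_i), indices taken mod 9.
Σ = (-328) + (-71) + (-280) + (-766) + (-161.75) + (-23.5) + (2) + (-386) + (-328) = -2342.25
Area = |Σ|/2 = 1171.125.

1171.125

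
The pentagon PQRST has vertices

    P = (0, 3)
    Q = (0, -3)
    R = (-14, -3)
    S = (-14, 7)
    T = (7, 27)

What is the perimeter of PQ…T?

|PQ| = √((0)² + (-6)²) = √36 = 6
|QR| = √((-14)² + (0)²) = √196 = 14
|RS| = √((0)² + (10)²) = √100 = 10
|ST| = √((21)² + (20)²) = √841 = 29
|TP| = √((-7)² + (-24)²) = √625 = 25
Perimeter = 6 + 14 + 10 + 29 + 25 = 84.

84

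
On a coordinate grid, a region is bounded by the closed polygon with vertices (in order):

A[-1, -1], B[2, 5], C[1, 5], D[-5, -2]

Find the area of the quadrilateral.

Σ = (-3) + (5) + (23) + (3) = 28
Area = |Σ|/2 = 14.

14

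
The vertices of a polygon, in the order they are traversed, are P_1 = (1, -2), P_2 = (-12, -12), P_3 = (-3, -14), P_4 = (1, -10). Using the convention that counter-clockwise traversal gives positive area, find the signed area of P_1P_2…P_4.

74

Σ = (-36) + (132) + (44) + (8) = 148
Signed area = Σ/2 = 74 (positive ⇒ counter-clockwise traversal).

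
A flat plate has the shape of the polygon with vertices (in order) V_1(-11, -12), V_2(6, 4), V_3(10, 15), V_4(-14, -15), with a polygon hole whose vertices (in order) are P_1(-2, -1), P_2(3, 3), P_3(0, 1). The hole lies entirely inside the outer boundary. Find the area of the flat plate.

Outer boundary:
V_1→V_2: (-11)(4) − (6)(-12) = 28
V_2→V_3: (6)(15) − (10)(4) = 50
V_3→V_4: (10)(-15) − (-14)(15) = 60
V_4→V_1: (-14)(-12) − (-11)(-15) = 3
Σ = 141
Area = |Σ|/2 = 70.5.
Hole:
Apply the shoelace (surveyor's) formula: 2A = Σ (x_i·y_{i+1} − x_{i+1}·y_i), indices taken mod 3.
Σ = (-3) + (3) + (2) = 2
Area = |Σ|/2 = 1.
Net area = 70.5 − 1 = 69.5.

69.5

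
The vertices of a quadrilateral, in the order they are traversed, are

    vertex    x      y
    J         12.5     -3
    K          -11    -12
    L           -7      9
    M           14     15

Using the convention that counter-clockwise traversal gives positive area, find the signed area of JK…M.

-413.25

Apply the shoelace formula: 2A = Σ (x_i·y_{i+1} − x_{i+1}·y_i), indices taken mod 4.
Σ = (-183) + (-183) + (-231) + (-229.5) = -826.5
Signed area = Σ/2 = -413.25 (negative ⇒ clockwise traversal).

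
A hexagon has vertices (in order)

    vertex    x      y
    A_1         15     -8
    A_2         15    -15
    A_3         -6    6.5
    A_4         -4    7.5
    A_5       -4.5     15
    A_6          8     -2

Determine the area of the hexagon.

Apply the shoelace formula: 2A = Σ (x_i·y_{i+1} − x_{i+1}·y_i), indices taken mod 6.
Σ = (-105) + (7.5) + (-19) + (-26.25) + (-111) + (-34) = -287.75
Area = |Σ|/2 = 143.875.

143.875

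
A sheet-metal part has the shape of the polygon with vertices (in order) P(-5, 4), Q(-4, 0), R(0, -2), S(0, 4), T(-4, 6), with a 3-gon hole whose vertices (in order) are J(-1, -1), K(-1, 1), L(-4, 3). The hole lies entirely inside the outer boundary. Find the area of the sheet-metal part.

24

Outer boundary:
Cross-terms: 16, 8, 0, 16, 14  ⇒  Σ = 54
Area = |Σ|/2 = 27.
Hole:
Apply the surveyor's formula: 2A = Σ (x_i·y_{i+1} − x_{i+1}·y_i), indices taken mod 3.
Σ = (-2) + (1) + (7) = 6
Area = |Σ|/2 = 3.
Net area = 27 − 3 = 24.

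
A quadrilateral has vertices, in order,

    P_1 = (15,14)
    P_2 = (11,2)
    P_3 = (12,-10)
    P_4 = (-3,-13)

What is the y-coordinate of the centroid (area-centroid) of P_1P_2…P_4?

Apply Gauss's area formula. First the cross-terms c_i = x_i·y_{i+1} − x_{i+1}·y_i:
  -124, -134, -186, 153  ⇒  2A = -291, A = -145.5.
Then Σ (y_i + y_{i+1})·c_i = 3519, so ȳ = 3519 / (6·(-145.5)) = -391/97.

-391/97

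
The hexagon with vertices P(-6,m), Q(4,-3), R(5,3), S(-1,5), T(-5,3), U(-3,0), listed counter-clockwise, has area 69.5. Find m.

The doubled signed area Σ (x_i y_{i+1} − x_{i+1} y_i) is linear in m.
With m=0 it equals 104; the coefficient of m is -7 (from the two edges through P).
So -7·m + 104 = 2·69.5 = 139 ⇒ m = -5.

-5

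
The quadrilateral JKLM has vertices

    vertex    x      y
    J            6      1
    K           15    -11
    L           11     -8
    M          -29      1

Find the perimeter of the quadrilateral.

96

|JK| = √((9)² + (-12)²) = √225 = 15
|KL| = √((-4)² + (3)²) = √25 = 5
|LM| = √((-40)² + (9)²) = √1681 = 41
|MJ| = √((35)² + (0)²) = √1225 = 35
Perimeter = 15 + 5 + 41 + 35 = 96.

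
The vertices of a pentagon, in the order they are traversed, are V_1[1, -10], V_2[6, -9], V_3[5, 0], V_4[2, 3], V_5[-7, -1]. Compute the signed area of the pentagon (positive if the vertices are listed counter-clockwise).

Apply the shoelace formula: 2A = Σ (x_i·y_{i+1} − x_{i+1}·y_i), indices taken mod 5.
Σ = (51) + (45) + (15) + (19) + (71) = 201
Signed area = Σ/2 = 100.5 (positive ⇒ counter-clockwise traversal).

100.5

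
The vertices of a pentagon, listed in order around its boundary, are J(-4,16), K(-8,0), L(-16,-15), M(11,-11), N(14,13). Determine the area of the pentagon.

Apply Gauss's area formula: 2A = Σ (x_i·y_{i+1} − x_{i+1}·y_i), indices taken mod 5.
Σ = (128) + (120) + (341) + (297) + (276) = 1162
Area = |Σ|/2 = 581.

581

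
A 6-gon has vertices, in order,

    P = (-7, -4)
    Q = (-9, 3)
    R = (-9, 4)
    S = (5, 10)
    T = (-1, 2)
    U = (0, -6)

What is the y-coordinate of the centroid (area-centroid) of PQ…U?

Apply Gauss's area formula. First the cross-terms c_i = x_i·y_{i+1} − x_{i+1}·y_i:
  -57, -9, -110, 20, 6, -42  ⇒  2A = -192, A = -96.
Then Σ (y_i + y_{i+1})·c_i = -910, so ȳ = -910 / (6·(-96)) = 455/288.

455/288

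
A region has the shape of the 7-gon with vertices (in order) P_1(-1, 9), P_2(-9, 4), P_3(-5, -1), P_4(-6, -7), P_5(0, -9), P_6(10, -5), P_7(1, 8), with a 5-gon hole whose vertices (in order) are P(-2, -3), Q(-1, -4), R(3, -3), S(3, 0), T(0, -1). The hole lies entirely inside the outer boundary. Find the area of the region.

Outer boundary:
Σ = (77) + (29) + (29) + (54) + (90) + (85) + (17) = 381
Area = |Σ|/2 = 190.5.
Hole:
Apply Gauss's area formula: 2A = Σ (x_i·y_{i+1} − x_{i+1}·y_i), indices taken mod 5.
Σ = (5) + (15) + (9) + (-3) + (-2) = 24
Area = |Σ|/2 = 12.
Net area = 190.5 − 12 = 178.5.

178.5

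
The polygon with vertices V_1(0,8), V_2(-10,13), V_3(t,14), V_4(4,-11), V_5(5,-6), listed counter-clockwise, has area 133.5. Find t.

The doubled signed area Σ (x_i y_{i+1} − x_{i+1} y_i) is linear in t.
With t=0 it equals -45; the coefficient of t is -24 (from the two edges through V_3).
So -24·t + -45 = 2·133.5 = 267 ⇒ t = -13.

-13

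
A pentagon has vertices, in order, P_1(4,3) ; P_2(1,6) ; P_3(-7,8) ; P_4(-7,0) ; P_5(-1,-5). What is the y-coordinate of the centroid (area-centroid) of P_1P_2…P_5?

Apply the surveyor's formula. First the cross-terms c_i = x_i·y_{i+1} − x_{i+1}·y_i:
  21, 50, 56, 35, 17  ⇒  2A = 179, A = 89.5.
Then Σ (y_i + y_{i+1})·c_i = 1128, so ȳ = 1128 / (6·89.5) = 376/179.

376/179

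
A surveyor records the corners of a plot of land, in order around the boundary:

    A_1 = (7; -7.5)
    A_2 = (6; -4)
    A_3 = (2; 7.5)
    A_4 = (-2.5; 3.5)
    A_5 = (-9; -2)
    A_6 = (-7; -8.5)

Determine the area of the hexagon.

153.375

Apply the shoelace (surveyor's) formula: 2A = Σ (x_i·y_{i+1} − x_{i+1}·y_i), indices taken mod 6.
Σ = (17) + (53) + (25.75) + (36.5) + (62.5) + (112) = 306.75
Area = |Σ|/2 = 153.375.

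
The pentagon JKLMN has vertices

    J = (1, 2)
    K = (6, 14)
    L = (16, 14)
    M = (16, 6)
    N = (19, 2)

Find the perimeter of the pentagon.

54

|JK| = √((5)² + (12)²) = √169 = 13
|KL| = √((10)² + (0)²) = √100 = 10
|LM| = √((0)² + (-8)²) = √64 = 8
|MN| = √((3)² + (-4)²) = √25 = 5
|NJ| = √((-18)² + (0)²) = √324 = 18
Perimeter = 13 + 10 + 8 + 5 + 18 = 54.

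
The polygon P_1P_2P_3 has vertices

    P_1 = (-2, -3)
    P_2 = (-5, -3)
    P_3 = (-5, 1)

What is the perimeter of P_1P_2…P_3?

12

|P_1P_2| = √((-3)² + (0)²) = √9 = 3
|P_2P_3| = √((0)² + (4)²) = √16 = 4
|P_3P_1| = √((3)² + (-4)²) = √25 = 5
Perimeter = 3 + 4 + 5 = 12.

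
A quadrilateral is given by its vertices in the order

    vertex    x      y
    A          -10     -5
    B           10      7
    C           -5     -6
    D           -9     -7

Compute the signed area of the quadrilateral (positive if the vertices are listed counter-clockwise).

Apply Gauss's area formula: 2A = Σ (x_i·y_{i+1} − x_{i+1}·y_i), indices taken mod 4.
Cross-terms: -20, -25, -19, -25  ⇒  Σ = -89
Signed area = Σ/2 = -44.5 (negative ⇒ clockwise traversal).

-44.5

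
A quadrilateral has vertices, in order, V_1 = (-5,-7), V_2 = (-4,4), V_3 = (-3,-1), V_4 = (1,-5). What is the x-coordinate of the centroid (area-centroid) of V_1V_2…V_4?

-26/9

Apply the shoelace formula. First the cross-terms c_i = x_i·y_{i+1} − x_{i+1}·y_i:
  -48, 16, 16, -32  ⇒  2A = -48, A = -24.
Then Σ (x_i + x_{i+1})·c_i = 416, so x̄ = 416 / (6·(-24)) = -26/9.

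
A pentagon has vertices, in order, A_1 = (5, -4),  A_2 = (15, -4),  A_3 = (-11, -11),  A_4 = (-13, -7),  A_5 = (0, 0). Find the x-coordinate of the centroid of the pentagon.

Apply the shoelace formula. First the cross-terms c_i = x_i·y_{i+1} − x_{i+1}·y_i:
  40, -209, -66, 0, 0  ⇒  2A = -235, A = -117.5.
Then Σ (x_i + x_{i+1})·c_i = 1548, so x̄ = 1548 / (6·(-117.5)) = -516/235.

-516/235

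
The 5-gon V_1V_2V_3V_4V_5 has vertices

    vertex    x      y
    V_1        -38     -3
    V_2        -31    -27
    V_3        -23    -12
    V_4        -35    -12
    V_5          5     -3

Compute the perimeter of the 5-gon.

|V_1V_2| = √((7)² + (-24)²) = √625 = 25
|V_2V_3| = √((8)² + (15)²) = √289 = 17
|V_3V_4| = √((-12)² + (0)²) = √144 = 12
|V_4V_5| = √((40)² + (9)²) = √1681 = 41
|V_5V_1| = √((-43)² + (0)²) = √1849 = 43
Perimeter = 25 + 17 + 12 + 41 + 43 = 138.

138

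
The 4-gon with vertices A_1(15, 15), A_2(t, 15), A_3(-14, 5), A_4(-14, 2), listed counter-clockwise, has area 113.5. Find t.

Write out the shoelace sum; only the two edges meeting at A_2 involve t:
2·Area = [(15·15 − t·15) + (t·5 − (-14)·15)] + -198
       = -10·t + 237 = 227
⇒ t = 1.

1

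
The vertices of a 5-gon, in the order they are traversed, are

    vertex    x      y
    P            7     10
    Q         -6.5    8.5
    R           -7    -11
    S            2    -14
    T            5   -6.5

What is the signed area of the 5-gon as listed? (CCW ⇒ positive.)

264

P→Q: (7)(8.5) − (-6.5)(10) = 124.5
Q→R: (-6.5)(-11) − (-7)(8.5) = 131
R→S: (-7)(-14) − (2)(-11) = 120
S→T: (2)(-6.5) − (5)(-14) = 57
T→P: (5)(10) − (7)(-6.5) = 95.5
Σ = 528
Signed area = Σ/2 = 264 (positive ⇒ counter-clockwise traversal).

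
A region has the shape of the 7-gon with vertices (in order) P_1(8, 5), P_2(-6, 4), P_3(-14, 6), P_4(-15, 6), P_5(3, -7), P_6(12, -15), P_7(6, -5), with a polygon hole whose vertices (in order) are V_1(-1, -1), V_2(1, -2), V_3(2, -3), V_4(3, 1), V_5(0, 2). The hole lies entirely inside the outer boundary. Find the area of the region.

Outer boundary:
Apply the shoelace formula: 2A = Σ (x_i·y_{i+1} − x_{i+1}·y_i), indices taken mod 7.
Cross-terms: 62, 20, 6, 87, 39, 30, 70  ⇒  Σ = 314
Area = |Σ|/2 = 157.
Hole:
Cross-terms: 3, 1, 11, 6, 2  ⇒  Σ = 23
Area = |Σ|/2 = 11.5.
Net area = 157 − 11.5 = 145.5.

145.5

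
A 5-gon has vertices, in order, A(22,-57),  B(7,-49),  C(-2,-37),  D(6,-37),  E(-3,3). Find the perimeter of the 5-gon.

|AB| = √((-15)² + (8)²) = √289 = 17
|BC| = √((-9)² + (12)²) = √225 = 15
|CD| = √((8)² + (0)²) = √64 = 8
|DE| = √((-9)² + (40)²) = √1681 = 41
|EA| = √((25)² + (-60)²) = √4225 = 65
Perimeter = 17 + 15 + 8 + 41 + 65 = 146.

146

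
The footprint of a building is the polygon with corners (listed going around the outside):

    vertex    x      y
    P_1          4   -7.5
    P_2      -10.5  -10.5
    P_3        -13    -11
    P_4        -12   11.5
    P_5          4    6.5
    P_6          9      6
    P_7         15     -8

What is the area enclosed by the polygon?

412.125

Apply Gauss's area formula: 2A = Σ (x_i·y_{i+1} − x_{i+1}·y_i), indices taken mod 7.
Cross-terms: -120.75, -21, -281.5, -124, -34.5, -162, -80.5  ⇒  Σ = -824.25
Area = |Σ|/2 = 412.125.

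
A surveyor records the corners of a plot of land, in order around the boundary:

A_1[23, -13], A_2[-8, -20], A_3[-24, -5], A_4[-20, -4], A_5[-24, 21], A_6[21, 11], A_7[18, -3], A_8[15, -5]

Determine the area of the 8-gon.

A_1→A_2: (23)(-20) − (-8)(-13) = -564
A_2→A_3: (-8)(-5) − (-24)(-20) = -440
A_3→A_4: (-24)(-4) − (-20)(-5) = -4
A_4→A_5: (-20)(21) − (-24)(-4) = -516
A_5→A_6: (-24)(11) − (21)(21) = -705
A_6→A_7: (21)(-3) − (18)(11) = -261
A_7→A_8: (18)(-5) − (15)(-3) = -45
A_8→A_1: (15)(-13) − (23)(-5) = -80
Σ = -2615
Area = |Σ|/2 = 1307.5.

1307.5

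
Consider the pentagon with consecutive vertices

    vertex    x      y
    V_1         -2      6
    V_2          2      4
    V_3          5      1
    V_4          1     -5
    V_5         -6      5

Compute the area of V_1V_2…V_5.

57.5

Apply Gauss's area formula: 2A = Σ (x_i·y_{i+1} − x_{i+1}·y_i), indices taken mod 5.
V_1→V_2: (-2)(4) − (2)(6) = -20
V_2→V_3: (2)(1) − (5)(4) = -18
V_3→V_4: (5)(-5) − (1)(1) = -26
V_4→V_5: (1)(5) − (-6)(-5) = -25
V_5→V_1: (-6)(6) − (-2)(5) = -26
Σ = -115
Area = |Σ|/2 = 57.5.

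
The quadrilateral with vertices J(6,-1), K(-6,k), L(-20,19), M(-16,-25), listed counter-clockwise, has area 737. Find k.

The doubled signed area Σ (x_i y_{i+1} − x_{i+1} y_i) is linear in k.
With k=0 it equals 850; the coefficient of k is 26 (from the two edges through K).
So 26·k + 850 = 2·737 = 1474 ⇒ k = 24.

24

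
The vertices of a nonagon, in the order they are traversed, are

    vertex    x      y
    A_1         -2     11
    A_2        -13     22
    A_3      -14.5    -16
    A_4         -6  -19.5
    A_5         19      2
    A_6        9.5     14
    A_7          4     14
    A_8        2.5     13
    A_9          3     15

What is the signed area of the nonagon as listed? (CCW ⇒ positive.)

786.875

Apply Gauss's area formula: 2A = Σ (x_i·y_{i+1} − x_{i+1}·y_i), indices taken mod 9.
A_1→A_2: (-2)(22) − (-13)(11) = 99
A_2→A_3: (-13)(-16) − (-14.5)(22) = 527
A_3→A_4: (-14.5)(-19.5) − (-6)(-16) = 186.75
A_4→A_5: (-6)(2) − (19)(-19.5) = 358.5
A_5→A_6: (19)(14) − (9.5)(2) = 247
A_6→A_7: (9.5)(14) − (4)(14) = 77
A_7→A_8: (4)(13) − (2.5)(14) = 17
A_8→A_9: (2.5)(15) − (3)(13) = -1.5
A_9→A_1: (3)(11) − (-2)(15) = 63
Σ = 1573.75
Signed area = Σ/2 = 786.875 (positive ⇒ counter-clockwise traversal).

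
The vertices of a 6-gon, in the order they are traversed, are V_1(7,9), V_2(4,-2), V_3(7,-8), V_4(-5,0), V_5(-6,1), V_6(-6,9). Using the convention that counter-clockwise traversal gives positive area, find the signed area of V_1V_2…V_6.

Apply the shoelace (surveyor's) formula: 2A = Σ (x_i·y_{i+1} − x_{i+1}·y_i), indices taken mod 6.
Σ = (-50) + (-18) + (-40) + (-5) + (-48) + (-117) = -278
Signed area = Σ/2 = -139 (negative ⇒ clockwise traversal).

-139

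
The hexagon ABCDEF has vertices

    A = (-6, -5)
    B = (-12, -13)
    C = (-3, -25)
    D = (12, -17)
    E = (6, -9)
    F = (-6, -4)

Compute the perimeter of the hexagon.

|AB| = √((-6)² + (-8)²) = √100 = 10
|BC| = √((9)² + (-12)²) = √225 = 15
|CD| = √((15)² + (8)²) = √289 = 17
|DE| = √((-6)² + (8)²) = √100 = 10
|EF| = √((-12)² + (5)²) = √169 = 13
|FA| = √((0)² + (-1)²) = √1 = 1
Perimeter = 10 + 15 + 17 + 10 + 13 + 1 = 66.

66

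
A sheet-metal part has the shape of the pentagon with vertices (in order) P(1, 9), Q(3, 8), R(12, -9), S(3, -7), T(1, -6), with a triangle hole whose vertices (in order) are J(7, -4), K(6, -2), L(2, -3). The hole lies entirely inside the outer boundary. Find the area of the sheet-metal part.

93

Outer boundary:
Cross-terms: -19, -123, -57, -11, 15  ⇒  Σ = -195
Area = |Σ|/2 = 97.5.
Hole:
Apply the shoelace (surveyor's) formula: 2A = Σ (x_i·y_{i+1} − x_{i+1}·y_i), indices taken mod 3.
J→K: (7)(-2) − (6)(-4) = 10
K→L: (6)(-3) − (2)(-2) = -14
L→J: (2)(-4) − (7)(-3) = 13
Σ = 9
Area = |Σ|/2 = 4.5.
Net area = 97.5 − 4.5 = 93.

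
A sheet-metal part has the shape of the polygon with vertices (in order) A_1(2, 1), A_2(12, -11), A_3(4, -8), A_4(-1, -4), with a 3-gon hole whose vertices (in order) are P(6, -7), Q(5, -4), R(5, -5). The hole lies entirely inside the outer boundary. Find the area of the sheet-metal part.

51

Outer boundary:
Σ = (-34) + (-52) + (-24) + (7) = -103
Area = |Σ|/2 = 51.5.
Hole:
Σ = (11) + (-5) + (-5) = 1
Area = |Σ|/2 = 0.5.
Net area = 51.5 − 0.5 = 51.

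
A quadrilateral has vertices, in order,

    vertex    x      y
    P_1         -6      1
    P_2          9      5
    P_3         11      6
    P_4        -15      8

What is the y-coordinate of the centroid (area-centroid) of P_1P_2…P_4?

848/171

Apply the shoelace formula. First the cross-terms c_i = x_i·y_{i+1} − x_{i+1}·y_i:
  -39, -1, 178, 33  ⇒  2A = 171, A = 85.5.
Then Σ (y_i + y_{i+1})·c_i = 2544, so ȳ = 2544 / (6·85.5) = 848/171.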